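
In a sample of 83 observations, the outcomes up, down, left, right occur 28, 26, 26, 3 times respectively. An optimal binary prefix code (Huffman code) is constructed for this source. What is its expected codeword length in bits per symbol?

2 bits/symbol

Probabilities are the counts divided by 83.
Repeatedly combine the two least-probable nodes; the expected code length is the sum of the merged weights.
merge 3/83 + 26/83 → 29/83
merge 26/83 + 28/83 → 54/83
merge 29/83 + 54/83 → 1
L = 29/83 + 54/83 + 1 = 2 bits/symbol.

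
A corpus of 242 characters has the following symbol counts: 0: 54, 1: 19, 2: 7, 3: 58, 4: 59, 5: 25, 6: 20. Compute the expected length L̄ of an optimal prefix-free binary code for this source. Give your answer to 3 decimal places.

Probabilities are the counts divided by 242.
Repeatedly combine the two least-probable nodes; the expected code length is the sum of the merged weights.
merge 7/242 + 19/242 → 13/121
merge 10/121 + 25/242 → 45/242
merge 13/121 + 45/242 → 71/242
merge 27/121 + 29/121 → 56/121
merge 59/242 + 71/242 → 65/121
merge 56/121 + 65/121 → 1
L = 13/121 + 45/242 + 71/242 + 56/121 + 65/121 + 1 = 313/121 ≈ 2.587 bits/symbol.

2.587 bits/symbol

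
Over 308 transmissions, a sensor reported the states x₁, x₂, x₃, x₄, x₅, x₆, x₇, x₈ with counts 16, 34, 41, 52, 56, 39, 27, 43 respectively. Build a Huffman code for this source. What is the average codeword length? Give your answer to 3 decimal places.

2.958 bits/symbol

Probabilities are the counts divided by 308.
Repeatedly combine the two least-probable nodes; the expected code length is the sum of the merged weights.
merge 4/77 + 27/308 → 43/308
merge 17/154 + 39/308 → 73/308
merge 41/308 + 43/308 → 3/11
merge 43/308 + 13/77 → 95/308
merge 2/11 + 73/308 → 129/308
merge 3/11 + 95/308 → 179/308
merge 129/308 + 179/308 → 1
L = 43/308 + 73/308 + 3/11 + 95/308 + 129/308 + 179/308 + 1 = 911/308 ≈ 2.958 bits/symbol.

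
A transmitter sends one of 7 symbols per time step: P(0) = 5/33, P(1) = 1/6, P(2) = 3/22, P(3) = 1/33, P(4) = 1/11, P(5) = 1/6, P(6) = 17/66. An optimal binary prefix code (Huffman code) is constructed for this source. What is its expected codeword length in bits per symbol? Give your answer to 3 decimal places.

Repeatedly combine the two least-probable nodes; the expected code length is the sum of the merged weights.
merge 1/33 + 1/11 → 4/33
merge 4/33 + 3/22 → 17/66
merge 5/33 + 1/6 → 7/22
merge 1/6 + 17/66 → 14/33
merge 17/66 + 7/22 → 19/33
merge 14/33 + 19/33 → 1
L = 4/33 + 17/66 + 7/22 + 14/33 + 19/33 + 1 = 89/33 ≈ 2.697 bits/symbol.

2.697 bits/symbol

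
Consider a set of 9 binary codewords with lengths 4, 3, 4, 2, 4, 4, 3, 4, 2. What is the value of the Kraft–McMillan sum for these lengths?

1.0625

With common denominator 2^4 = 16: Σ 2^(−ℓᵢ) = 1/16 + 2/16 + 1/16 + 4/16 + 1/16 + 1/16 + 2/16 + 1/16 + 4/16 = 17/16 = 1.0625.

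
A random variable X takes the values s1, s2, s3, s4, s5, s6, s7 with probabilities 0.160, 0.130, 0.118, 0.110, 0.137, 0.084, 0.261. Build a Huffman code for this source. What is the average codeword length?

Repeatedly combine the two least-probable nodes; the expected code length is the sum of the merged weights.
merge 21/250 + 11/100 → 97/500
merge 59/500 + 13/100 → 31/125
merge 137/1000 + 4/25 → 297/1000
merge 97/500 + 31/125 → 221/500
merge 261/1000 + 297/1000 → 279/500
merge 221/500 + 279/500 → 1
L = 97/500 + 31/125 + 297/1000 + 221/500 + 279/500 + 1 = 2739/1000 = 2.739 bits/symbol.

2.739 bits/symbol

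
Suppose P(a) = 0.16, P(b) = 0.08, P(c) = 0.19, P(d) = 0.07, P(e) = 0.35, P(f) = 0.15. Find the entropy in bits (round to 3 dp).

H = −Σ pᵢ log₂ pᵢ.
−0.16·log₂(0.16) = 0.4230
−0.08·log₂(0.08) = 0.2915
−0.19·log₂(0.19) = 0.4552
−0.07·log₂(0.07) = 0.2686
−0.35·log₂(0.35) = 0.5301
−0.15·log₂(0.15) = 0.4105
Sum ≈ 2.3790 → 2.379 bits.

2.379 bits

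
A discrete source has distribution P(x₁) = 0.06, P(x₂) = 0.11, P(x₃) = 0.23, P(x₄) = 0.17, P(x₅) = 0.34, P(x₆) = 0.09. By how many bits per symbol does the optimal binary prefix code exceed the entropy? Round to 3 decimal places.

0.052 bits

Entropy H = −Σ p log₂ p ≈ 2.3579 bits.
Huffman merges: 3/50+9/100→3/20; 11/100+3/20→13/50; 17/100+23/100→2/5; 13/50+17/50→3/5; 2/5+3/5→1. L = 241/100 ≈ 2.4100.
L − H = 2.4100 − 2.3579 = 0.052 bits.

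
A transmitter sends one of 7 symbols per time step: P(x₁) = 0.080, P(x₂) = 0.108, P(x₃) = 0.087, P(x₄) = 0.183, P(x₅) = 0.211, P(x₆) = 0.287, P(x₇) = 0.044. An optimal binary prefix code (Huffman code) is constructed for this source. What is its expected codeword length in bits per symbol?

2.626 bits/symbol

Repeatedly combine the two least-probable nodes; the expected code length is the sum of the merged weights.
merge 11/250 + 2/25 → 31/250
merge 87/1000 + 27/250 → 39/200
merge 31/250 + 183/1000 → 307/1000
merge 39/200 + 211/1000 → 203/500
merge 287/1000 + 307/1000 → 297/500
merge 203/500 + 297/500 → 1
L = 31/250 + 39/200 + 307/1000 + 203/500 + 297/500 + 1 = 1313/500 = 2.626 bits/symbol.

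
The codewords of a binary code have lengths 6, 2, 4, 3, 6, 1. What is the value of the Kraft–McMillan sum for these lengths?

With common denominator 2^6 = 64: Σ 2^(−ℓᵢ) = 1/64 + 16/64 + 4/64 + 8/64 + 1/64 + 32/64 = 62/64 = 0.96875.

0.96875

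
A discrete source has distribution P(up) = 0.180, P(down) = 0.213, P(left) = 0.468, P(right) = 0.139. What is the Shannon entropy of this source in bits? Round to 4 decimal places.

1.8289 bits

H = −Σ pᵢ log₂ pᵢ.
−0.180·log₂(0.180) = 0.4453
−0.213·log₂(0.213) = 0.4752
−0.468·log₂(0.468) = 0.5127
−0.139·log₂(0.139) = 0.3957
Sum ≈ 1.8289 → 1.8289 bits.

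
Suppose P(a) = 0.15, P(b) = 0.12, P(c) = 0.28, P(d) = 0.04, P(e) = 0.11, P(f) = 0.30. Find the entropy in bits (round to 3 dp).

H = −Σ pᵢ log₂ pᵢ.
−0.15·log₂(0.15) = 0.4105
−0.12·log₂(0.12) = 0.3671
−0.28·log₂(0.28) = 0.5142
−0.04·log₂(0.04) = 0.1858
−0.11·log₂(0.11) = 0.3503
−0.30·log₂(0.30) = 0.5211
Sum ≈ 2.3490 → 2.349 bits.

2.349 bits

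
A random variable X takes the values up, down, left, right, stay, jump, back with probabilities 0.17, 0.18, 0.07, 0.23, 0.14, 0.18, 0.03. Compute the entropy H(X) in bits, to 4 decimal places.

H = −Σ pᵢ log₂ pᵢ.
−0.17·log₂(0.17) = 0.4346
−0.18·log₂(0.18) = 0.4453
−0.07·log₂(0.07) = 0.2686
−0.23·log₂(0.23) = 0.4877
−0.14·log₂(0.14) = 0.3971
−0.18·log₂(0.18) = 0.4453
−0.03·log₂(0.03) = 0.1518
Sum ≈ 2.6303 → 2.6303 bits.

2.6303 bits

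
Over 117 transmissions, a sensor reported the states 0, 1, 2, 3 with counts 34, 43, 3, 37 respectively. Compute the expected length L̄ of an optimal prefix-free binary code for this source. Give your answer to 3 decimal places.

Probabilities are the counts divided by 117.
Repeatedly combine the two least-probable nodes; the expected code length is the sum of the merged weights.
merge 1/39 + 34/117 → 37/117
merge 37/117 + 37/117 → 74/117
merge 43/117 + 74/117 → 1
L = 37/117 + 74/117 + 1 = 76/39 ≈ 1.949 bits/symbol.

1.949 bits/symbol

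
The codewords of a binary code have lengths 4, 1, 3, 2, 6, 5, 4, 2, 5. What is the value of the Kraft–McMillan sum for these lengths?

With common denominator 2^6 = 64: Σ 2^(−ℓᵢ) = 4/64 + 32/64 + 8/64 + 16/64 + 1/64 + 2/64 + 4/64 + 16/64 + 2/64 = 85/64 = 1.328125.

1.328125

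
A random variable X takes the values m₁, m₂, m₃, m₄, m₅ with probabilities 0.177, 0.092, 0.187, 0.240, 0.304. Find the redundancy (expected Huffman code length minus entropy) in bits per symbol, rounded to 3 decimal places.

0.041 bits

Entropy H = −Σ p log₂ p ≈ 2.2276 bits.
Huffman merges: 23/250+177/1000→269/1000; 187/1000+6/25→427/1000; 269/1000+38/125→573/1000; 427/1000+573/1000→1. L = 2269/1000 ≈ 2.2690.
L − H = 2.2690 − 2.2276 = 0.041 bits.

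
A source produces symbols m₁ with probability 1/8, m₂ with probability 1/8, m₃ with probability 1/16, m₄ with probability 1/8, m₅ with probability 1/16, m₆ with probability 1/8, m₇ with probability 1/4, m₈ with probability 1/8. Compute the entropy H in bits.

Each probability is a power of 1/2, so log₂(1/p) is an integer.
H = Σ p·log₂(1/p) = 1/8·3 + 1/8·3 + 1/16·4 + 1/8·3 + 1/16·4 + 1/8·3 + 1/4·2 + 1/8·3 = 2.875 bits.

2.875 bits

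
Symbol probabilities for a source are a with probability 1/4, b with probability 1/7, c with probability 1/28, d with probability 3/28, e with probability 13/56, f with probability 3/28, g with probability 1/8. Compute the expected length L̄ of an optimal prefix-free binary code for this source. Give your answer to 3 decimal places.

Repeatedly combine the two least-probable nodes; the expected code length is the sum of the merged weights.
merge 1/28 + 3/28 → 1/7
merge 3/28 + 1/8 → 13/56
merge 1/7 + 1/7 → 2/7
merge 13/56 + 13/56 → 13/28
merge 1/4 + 2/7 → 15/28
merge 13/28 + 15/28 → 1
L = 1/7 + 13/56 + 2/7 + 13/28 + 15/28 + 1 = 149/56 ≈ 2.661 bits/symbol.

2.661 bits/symbol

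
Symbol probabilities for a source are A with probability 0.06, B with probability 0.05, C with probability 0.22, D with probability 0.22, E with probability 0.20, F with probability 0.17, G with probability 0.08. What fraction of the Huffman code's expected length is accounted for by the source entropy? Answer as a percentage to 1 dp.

Entropy H = −Σ p log₂ p ≈ 2.6113 bits.
Huffman merges: 1/20+3/50→11/100; 2/25+11/100→19/100; 17/100+19/100→9/25; 1/5+11/50→21/50; 11/50+9/25→29/50; 21/50+29/50→1. L = 133/50 ≈ 2.6600.
Efficiency = H/L = 2.6113/2.6600 = 98.2%.

98.2%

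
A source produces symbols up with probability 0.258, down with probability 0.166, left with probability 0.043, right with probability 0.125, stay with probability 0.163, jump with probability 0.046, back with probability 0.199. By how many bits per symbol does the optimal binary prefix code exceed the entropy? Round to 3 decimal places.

0.033 bits

Entropy H = −Σ p log₂ p ≈ 2.5990 bits.
Huffman merges: 43/1000+23/500→89/1000; 89/1000+1/8→107/500; 163/1000+83/500→329/1000; 199/1000+107/500→413/1000; 129/500+329/1000→587/1000; 413/1000+587/1000→1. L = 329/125 ≈ 2.6320.
L − H = 2.6320 − 2.5990 = 0.033 bits.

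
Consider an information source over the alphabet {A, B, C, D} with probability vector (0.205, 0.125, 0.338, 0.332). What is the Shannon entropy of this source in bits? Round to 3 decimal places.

1.901 bits

H = −Σ pᵢ log₂ pᵢ.
−0.205·log₂(0.205) = 0.4687
−0.125·log₂(0.125) = 0.3750
−0.338·log₂(0.338) = 0.5289
−0.332·log₂(0.332) = 0.5281
Sum ≈ 1.9008 → 1.901 bits.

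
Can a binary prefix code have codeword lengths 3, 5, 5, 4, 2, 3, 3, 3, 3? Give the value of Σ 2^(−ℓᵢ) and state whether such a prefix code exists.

With common denominator 2^5 = 32: Σ 2^(−ℓᵢ) = 4/32 + 1/32 + 1/32 + 2/32 + 8/32 + 4/32 + 4/32 + 4/32 + 4/32 = 32/32 = 1.
Kraft's inequality requires Σ ≤ 1; here Σ = 1 ≤ 1, so such a prefix code exists.

1; yes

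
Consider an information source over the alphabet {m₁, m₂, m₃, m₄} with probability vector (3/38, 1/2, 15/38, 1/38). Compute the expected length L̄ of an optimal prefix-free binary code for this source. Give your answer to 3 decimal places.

Repeatedly combine the two least-probable nodes; the expected code length is the sum of the merged weights.
merge 1/38 + 3/38 → 2/19
merge 2/19 + 15/38 → 1/2
merge 1/2 + 1/2 → 1
L = 2/19 + 1/2 + 1 = 61/38 ≈ 1.605 bits/symbol.

1.605 bits/symbol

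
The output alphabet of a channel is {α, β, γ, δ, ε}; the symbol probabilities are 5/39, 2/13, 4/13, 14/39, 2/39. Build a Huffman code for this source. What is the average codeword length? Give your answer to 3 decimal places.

Repeatedly combine the two least-probable nodes; the expected code length is the sum of the merged weights.
merge 2/39 + 5/39 → 7/39
merge 2/13 + 7/39 → 1/3
merge 4/13 + 1/3 → 25/39
merge 14/39 + 25/39 → 1
L = 7/39 + 1/3 + 25/39 + 1 = 28/13 ≈ 2.154 bits/symbol.

2.154 bits/symbol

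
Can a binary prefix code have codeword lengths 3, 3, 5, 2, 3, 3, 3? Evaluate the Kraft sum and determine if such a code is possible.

With common denominator 2^5 = 32: Σ 2^(−ℓᵢ) = 4/32 + 4/32 + 1/32 + 8/32 + 4/32 + 4/32 + 4/32 = 29/32 = 0.90625.
Kraft's inequality requires Σ ≤ 1; here Σ = 0.90625 ≤ 1, so such a prefix code exists.

0.90625; yes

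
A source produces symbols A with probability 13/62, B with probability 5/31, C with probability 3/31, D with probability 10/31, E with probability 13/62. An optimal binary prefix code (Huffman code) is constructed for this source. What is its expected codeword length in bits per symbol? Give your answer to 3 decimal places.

Repeatedly combine the two least-probable nodes; the expected code length is the sum of the merged weights.
merge 3/31 + 5/31 → 8/31
merge 13/62 + 13/62 → 13/31
merge 8/31 + 10/31 → 18/31
merge 13/31 + 18/31 → 1
L = 8/31 + 13/31 + 18/31 + 1 = 70/31 ≈ 2.258 bits/symbol.

2.258 bits/symbol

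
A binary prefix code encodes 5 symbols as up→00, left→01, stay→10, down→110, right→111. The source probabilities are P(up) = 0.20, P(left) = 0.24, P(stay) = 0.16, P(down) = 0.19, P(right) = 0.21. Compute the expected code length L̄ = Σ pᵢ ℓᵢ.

2.4 bits/symbol

L̄ = Σ pᵢ·ℓᵢ = 0.20·2 + 0.24·2 + 0.16·2 + 0.19·3 + 0.21·3 = 2.4 bits/symbol.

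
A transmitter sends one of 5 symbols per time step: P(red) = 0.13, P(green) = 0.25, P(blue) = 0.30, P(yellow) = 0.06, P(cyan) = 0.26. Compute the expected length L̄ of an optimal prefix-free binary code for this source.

2.19 bits/symbol

Repeatedly combine the two least-probable nodes; the expected code length is the sum of the merged weights.
merge 3/50 + 13/100 → 19/100
merge 19/100 + 1/4 → 11/25
merge 13/50 + 3/10 → 14/25
merge 11/25 + 14/25 → 1
L = 19/100 + 11/25 + 14/25 + 1 = 219/100 = 2.19 bits/symbol.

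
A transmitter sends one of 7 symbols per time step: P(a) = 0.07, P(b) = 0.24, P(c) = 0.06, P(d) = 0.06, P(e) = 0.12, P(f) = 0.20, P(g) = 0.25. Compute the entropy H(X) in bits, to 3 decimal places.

H = −Σ pᵢ log₂ pᵢ.
−0.07·log₂(0.07) = 0.2686
−0.24·log₂(0.24) = 0.4941
−0.06·log₂(0.06) = 0.2435
−0.06·log₂(0.06) = 0.2435
−0.12·log₂(0.12) = 0.3671
−0.20·log₂(0.20) = 0.4644
−0.25·log₂(0.25) = 0.5000
Sum ≈ 2.5812 → 2.581 bits.

2.581 bits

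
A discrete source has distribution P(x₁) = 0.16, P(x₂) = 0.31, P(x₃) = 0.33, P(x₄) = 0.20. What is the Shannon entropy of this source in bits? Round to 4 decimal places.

H = −Σ pᵢ log₂ pᵢ.
−0.16·log₂(0.16) = 0.4230
−0.31·log₂(0.31) = 0.5238
−0.33·log₂(0.33) = 0.5278
−0.20·log₂(0.20) = 0.4644
Sum ≈ 1.9390 → 1.9390 bits.

1.9390 bits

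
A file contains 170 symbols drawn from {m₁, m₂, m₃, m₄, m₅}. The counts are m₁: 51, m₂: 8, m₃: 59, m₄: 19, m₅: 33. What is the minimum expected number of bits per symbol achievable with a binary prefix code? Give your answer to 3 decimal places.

2.159 bits/symbol

Probabilities are the counts divided by 170.
Repeatedly combine the two least-probable nodes; the expected code length is the sum of the merged weights.
merge 4/85 + 19/170 → 27/170
merge 27/170 + 33/170 → 6/17
merge 3/10 + 59/170 → 11/17
merge 6/17 + 11/17 → 1
L = 27/170 + 6/17 + 11/17 + 1 = 367/170 ≈ 2.159 bits/symbol.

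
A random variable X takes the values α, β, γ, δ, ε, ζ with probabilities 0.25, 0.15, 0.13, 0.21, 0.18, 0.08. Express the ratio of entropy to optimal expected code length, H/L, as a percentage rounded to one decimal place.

98.5%

Entropy H = −Σ p log₂ p ≈ 2.5028 bits.
Huffman merges: 2/25+13/100→21/100; 3/20+9/50→33/100; 21/100+21/100→21/50; 1/4+33/100→29/50; 21/50+29/50→1. L = 127/50 ≈ 2.5400.
Efficiency = H/L = 2.5028/2.5400 = 98.5%.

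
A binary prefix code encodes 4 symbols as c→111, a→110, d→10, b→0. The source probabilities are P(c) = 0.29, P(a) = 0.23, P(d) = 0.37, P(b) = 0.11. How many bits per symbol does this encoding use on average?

L̄ = Σ pᵢ·ℓᵢ = 0.29·3 + 0.23·3 + 0.37·2 + 0.11·1 = 2.41 bits/symbol.

2.41 bits/symbol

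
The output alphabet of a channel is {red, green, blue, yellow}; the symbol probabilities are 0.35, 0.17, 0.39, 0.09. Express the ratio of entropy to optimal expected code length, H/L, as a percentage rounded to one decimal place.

Entropy H = −Σ p log₂ p ≈ 1.8071 bits.
Huffman merges: 9/100+17/100→13/50; 13/50+7/20→61/100; 39/100+61/100→1. L = 187/100 ≈ 1.8700.
Efficiency = H/L = 1.8071/1.8700 = 96.6%.

96.6%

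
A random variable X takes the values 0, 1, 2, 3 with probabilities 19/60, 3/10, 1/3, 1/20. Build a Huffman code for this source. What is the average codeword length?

Repeatedly combine the two least-probable nodes; the expected code length is the sum of the merged weights.
merge 1/20 + 3/10 → 7/20
merge 19/60 + 1/3 → 13/20
merge 7/20 + 13/20 → 1
L = 7/20 + 13/20 + 1 = 2 bits/symbol.

2 bits/symbol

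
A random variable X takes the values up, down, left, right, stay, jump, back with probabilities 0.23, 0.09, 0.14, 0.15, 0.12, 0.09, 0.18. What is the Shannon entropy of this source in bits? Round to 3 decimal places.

H = −Σ pᵢ log₂ pᵢ.
−0.23·log₂(0.23) = 0.4877
−0.09·log₂(0.09) = 0.3127
−0.14·log₂(0.14) = 0.3971
−0.15·log₂(0.15) = 0.4105
−0.12·log₂(0.12) = 0.3671
−0.09·log₂(0.09) = 0.3127
−0.18·log₂(0.18) = 0.4453
Sum ≈ 2.7330 → 2.733 bits.

2.733 bits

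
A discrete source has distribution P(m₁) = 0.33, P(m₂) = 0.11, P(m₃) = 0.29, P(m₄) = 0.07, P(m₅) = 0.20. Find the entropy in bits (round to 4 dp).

H = −Σ pᵢ log₂ pᵢ.
−0.33·log₂(0.33) = 0.5278
−0.11·log₂(0.11) = 0.3503
−0.29·log₂(0.29) = 0.5179
−0.07·log₂(0.07) = 0.2686
−0.20·log₂(0.20) = 0.4644
Sum ≈ 2.1290 → 2.1290 bits.

2.1290 bits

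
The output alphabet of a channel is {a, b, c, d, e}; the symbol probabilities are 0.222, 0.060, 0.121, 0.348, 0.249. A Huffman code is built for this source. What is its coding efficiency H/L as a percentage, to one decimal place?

Entropy H = −Σ p log₂ p ≈ 2.1236 bits.
Huffman merges: 3/50+121/1000→181/1000; 181/1000+111/500→403/1000; 249/1000+87/250→597/1000; 403/1000+597/1000→1. L = 2181/1000 ≈ 2.1810.
Efficiency = H/L = 2.1236/2.1810 = 97.4%.

97.4%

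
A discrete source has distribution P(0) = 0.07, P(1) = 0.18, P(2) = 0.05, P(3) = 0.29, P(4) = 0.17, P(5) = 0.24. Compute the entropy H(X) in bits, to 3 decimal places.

H = −Σ pᵢ log₂ pᵢ.
−0.07·log₂(0.07) = 0.2686
−0.18·log₂(0.18) = 0.4453
−0.05·log₂(0.05) = 0.2161
−0.29·log₂(0.29) = 0.5179
−0.17·log₂(0.17) = 0.4346
−0.24·log₂(0.24) = 0.4941
Sum ≈ 2.3766 → 2.377 bits.

2.377 bits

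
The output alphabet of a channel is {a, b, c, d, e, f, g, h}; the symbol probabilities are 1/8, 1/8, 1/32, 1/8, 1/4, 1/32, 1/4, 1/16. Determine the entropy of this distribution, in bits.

Each probability is a power of 1/2, so log₂(1/p) is an integer.
H = Σ p·log₂(1/p) = 1/8·3 + 1/8·3 + 1/32·5 + 1/8·3 + 1/4·2 + 1/32·5 + 1/4·2 + 1/16·4 = 2.6875 bits.

2.6875 bits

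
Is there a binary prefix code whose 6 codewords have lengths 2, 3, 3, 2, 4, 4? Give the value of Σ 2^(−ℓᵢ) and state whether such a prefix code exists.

With common denominator 2^4 = 16: Σ 2^(−ℓᵢ) = 4/16 + 2/16 + 2/16 + 4/16 + 1/16 + 1/16 = 14/16 = 0.875.
Kraft's inequality requires Σ ≤ 1; here Σ = 0.875 ≤ 1, so such a prefix code exists.

0.875; yes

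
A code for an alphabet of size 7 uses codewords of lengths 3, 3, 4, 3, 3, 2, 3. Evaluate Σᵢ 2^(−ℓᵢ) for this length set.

0.9375

With common denominator 2^4 = 16: Σ 2^(−ℓᵢ) = 2/16 + 2/16 + 1/16 + 2/16 + 2/16 + 4/16 + 2/16 = 15/16 = 0.9375.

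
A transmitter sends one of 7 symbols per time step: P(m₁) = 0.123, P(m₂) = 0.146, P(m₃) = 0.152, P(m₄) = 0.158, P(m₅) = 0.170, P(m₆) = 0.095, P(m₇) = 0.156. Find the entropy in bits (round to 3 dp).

2.786 bits

H = −Σ pᵢ log₂ pᵢ.
−0.123·log₂(0.123) = 0.3719
−0.146·log₂(0.146) = 0.4053
−0.152·log₂(0.152) = 0.4131
−0.158·log₂(0.158) = 0.4206
−0.170·log₂(0.170) = 0.4346
−0.095·log₂(0.095) = 0.3226
−0.156·log₂(0.156) = 0.4181
Sum ≈ 2.7862 → 2.786 bits.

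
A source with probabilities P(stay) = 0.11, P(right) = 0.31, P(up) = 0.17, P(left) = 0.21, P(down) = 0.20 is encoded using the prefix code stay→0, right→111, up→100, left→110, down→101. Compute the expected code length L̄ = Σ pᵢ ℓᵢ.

2.78 bits/symbol

L̄ = Σ pᵢ·ℓᵢ = 0.11·1 + 0.31·3 + 0.17·3 + 0.21·3 + 0.20·3 = 2.78 bits/symbol.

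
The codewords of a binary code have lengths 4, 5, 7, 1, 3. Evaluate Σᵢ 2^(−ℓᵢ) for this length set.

With common denominator 2^7 = 128: Σ 2^(−ℓᵢ) = 8/128 + 4/128 + 1/128 + 64/128 + 16/128 = 93/128 = 0.7265625.

0.7265625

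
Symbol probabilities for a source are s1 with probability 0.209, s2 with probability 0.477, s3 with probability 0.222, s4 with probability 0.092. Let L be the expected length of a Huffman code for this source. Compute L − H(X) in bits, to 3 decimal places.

Entropy H = −Σ p log₂ p ≈ 1.7801 bits.
Huffman merges: 23/250+209/1000→301/1000; 111/500+301/1000→523/1000; 477/1000+523/1000→1. L = 228/125 ≈ 1.8240.
L − H = 1.8240 − 1.7801 = 0.044 bits.

0.044 bits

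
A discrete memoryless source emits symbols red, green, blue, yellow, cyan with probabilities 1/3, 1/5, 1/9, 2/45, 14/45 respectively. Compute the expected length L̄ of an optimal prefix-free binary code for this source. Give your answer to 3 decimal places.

Repeatedly combine the two least-probable nodes; the expected code length is the sum of the merged weights.
merge 2/45 + 1/9 → 7/45
merge 7/45 + 1/5 → 16/45
merge 14/45 + 1/3 → 29/45
merge 16/45 + 29/45 → 1
L = 7/45 + 16/45 + 29/45 + 1 = 97/45 ≈ 2.156 bits/symbol.

2.156 bits/symbol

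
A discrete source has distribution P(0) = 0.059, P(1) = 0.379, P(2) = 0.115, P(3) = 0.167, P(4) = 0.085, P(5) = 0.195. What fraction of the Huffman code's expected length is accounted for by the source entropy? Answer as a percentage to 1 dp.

Entropy H = −Σ p log₂ p ≈ 2.3236 bits.
Huffman merges: 59/1000+17/200→18/125; 23/200+18/125→259/1000; 167/1000+39/200→181/500; 259/1000+181/500→621/1000; 379/1000+621/1000→1. L = 1193/500 ≈ 2.3860.
Efficiency = H/L = 2.3236/2.3860 = 97.4%.

97.4%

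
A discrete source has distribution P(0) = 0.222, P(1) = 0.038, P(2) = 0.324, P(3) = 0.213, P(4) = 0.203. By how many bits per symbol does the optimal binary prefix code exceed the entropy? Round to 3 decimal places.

Entropy H = −Σ p log₂ p ≈ 2.1303 bits.
Huffman merges: 19/500+203/1000→241/1000; 213/1000+111/500→87/200; 241/1000+81/250→113/200; 87/200+113/200→1. L = 2241/1000 ≈ 2.2410.
L − H = 2.2410 − 2.1303 = 0.111 bits.

0.111 bits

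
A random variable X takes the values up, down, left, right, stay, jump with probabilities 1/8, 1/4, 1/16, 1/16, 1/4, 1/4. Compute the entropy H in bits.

2.375 bits

Each probability is a power of 1/2, so log₂(1/p) is an integer.
H = Σ p·log₂(1/p) = 1/8·3 + 1/4·2 + 1/16·4 + 1/16·4 + 1/4·2 + 1/4·2 = 2.375 bits.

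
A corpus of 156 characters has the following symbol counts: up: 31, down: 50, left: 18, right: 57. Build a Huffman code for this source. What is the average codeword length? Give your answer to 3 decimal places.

Probabilities are the counts divided by 156.
Repeatedly combine the two least-probable nodes; the expected code length is the sum of the merged weights.
merge 3/26 + 31/156 → 49/156
merge 49/156 + 25/78 → 33/52
merge 19/52 + 33/52 → 1
L = 49/156 + 33/52 + 1 = 76/39 ≈ 1.949 bits/symbol.

1.949 bits/symbol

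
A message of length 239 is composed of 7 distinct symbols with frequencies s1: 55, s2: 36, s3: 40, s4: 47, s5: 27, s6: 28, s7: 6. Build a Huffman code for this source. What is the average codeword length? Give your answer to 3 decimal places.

2.711 bits/symbol

Probabilities are the counts divided by 239.
Repeatedly combine the two least-probable nodes; the expected code length is the sum of the merged weights.
merge 6/239 + 27/239 → 33/239
merge 28/239 + 33/239 → 61/239
merge 36/239 + 40/239 → 76/239
merge 47/239 + 55/239 → 102/239
merge 61/239 + 76/239 → 137/239
merge 102/239 + 137/239 → 1
L = 33/239 + 61/239 + 76/239 + 102/239 + 137/239 + 1 = 648/239 ≈ 2.711 bits/symbol.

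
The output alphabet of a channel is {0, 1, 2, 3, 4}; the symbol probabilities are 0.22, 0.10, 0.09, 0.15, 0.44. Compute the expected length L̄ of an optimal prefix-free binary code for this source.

2.09 bits/symbol

Repeatedly combine the two least-probable nodes; the expected code length is the sum of the merged weights.
merge 9/100 + 1/10 → 19/100
merge 3/20 + 19/100 → 17/50
merge 11/50 + 17/50 → 14/25
merge 11/25 + 14/25 → 1
L = 19/100 + 17/50 + 14/25 + 1 = 209/100 = 2.09 bits/symbol.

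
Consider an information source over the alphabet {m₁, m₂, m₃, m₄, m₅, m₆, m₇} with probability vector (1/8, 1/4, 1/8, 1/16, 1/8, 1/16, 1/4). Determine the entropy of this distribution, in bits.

2.625 bits

Each probability is a power of 1/2, so log₂(1/p) is an integer.
H = Σ p·log₂(1/p) = 1/8·3 + 1/4·2 + 1/8·3 + 1/16·4 + 1/8·3 + 1/16·4 + 1/4·2 = 2.625 bits.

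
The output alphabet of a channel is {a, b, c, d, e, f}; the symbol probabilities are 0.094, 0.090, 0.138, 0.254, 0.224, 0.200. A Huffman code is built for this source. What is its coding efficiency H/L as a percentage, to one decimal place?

Entropy H = −Σ p log₂ p ≈ 2.4777 bits.
Huffman merges: 9/100+47/500→23/125; 69/500+23/125→161/500; 1/5+28/125→53/125; 127/500+161/500→72/125; 53/125+72/125→1. L = 1253/500 ≈ 2.5060.
Efficiency = H/L = 2.4777/2.5060 = 98.9%.

98.9%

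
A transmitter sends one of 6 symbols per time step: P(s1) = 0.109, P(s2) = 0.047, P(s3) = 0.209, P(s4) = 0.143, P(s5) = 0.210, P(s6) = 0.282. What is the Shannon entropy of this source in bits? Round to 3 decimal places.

H = −Σ pᵢ log₂ pᵢ.
−0.109·log₂(0.109) = 0.3485
−0.047·log₂(0.047) = 0.2073
−0.209·log₂(0.209) = 0.4720
−0.143·log₂(0.143) = 0.4012
−0.210·log₂(0.210) = 0.4728
−0.282·log₂(0.282) = 0.5150
Sum ≈ 2.4169 → 2.417 bits.

2.417 bits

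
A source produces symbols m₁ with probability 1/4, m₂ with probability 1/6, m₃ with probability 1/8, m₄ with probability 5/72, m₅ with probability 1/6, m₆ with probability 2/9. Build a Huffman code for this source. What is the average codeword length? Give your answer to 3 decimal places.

2.528 bits/symbol

Repeatedly combine the two least-probable nodes; the expected code length is the sum of the merged weights.
merge 5/72 + 1/8 → 7/36
merge 1/6 + 1/6 → 1/3
merge 7/36 + 2/9 → 5/12
merge 1/4 + 1/3 → 7/12
merge 5/12 + 7/12 → 1
L = 7/36 + 1/3 + 5/12 + 7/12 + 1 = 91/36 ≈ 2.528 bits/symbol.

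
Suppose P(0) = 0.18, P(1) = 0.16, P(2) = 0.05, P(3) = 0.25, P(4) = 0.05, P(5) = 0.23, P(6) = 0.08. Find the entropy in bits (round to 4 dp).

H = −Σ pᵢ log₂ pᵢ.
−0.18·log₂(0.18) = 0.4453
−0.16·log₂(0.16) = 0.4230
−0.05·log₂(0.05) = 0.2161
−0.25·log₂(0.25) = 0.5000
−0.05·log₂(0.05) = 0.2161
−0.23·log₂(0.23) = 0.4877
−0.08·log₂(0.08) = 0.2915
Sum ≈ 2.5797 → 2.5797 bits.

2.5797 bits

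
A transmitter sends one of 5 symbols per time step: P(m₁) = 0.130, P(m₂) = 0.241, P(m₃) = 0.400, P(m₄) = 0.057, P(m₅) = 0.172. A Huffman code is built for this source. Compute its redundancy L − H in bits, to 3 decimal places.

0.067 bits

Entropy H = −Σ p log₂ p ≈ 2.0785 bits.
Huffman merges: 57/1000+13/100→187/1000; 43/250+187/1000→359/1000; 241/1000+359/1000→3/5; 2/5+3/5→1. L = 1073/500 ≈ 2.1460.
L − H = 2.1460 − 2.0785 = 0.067 bits.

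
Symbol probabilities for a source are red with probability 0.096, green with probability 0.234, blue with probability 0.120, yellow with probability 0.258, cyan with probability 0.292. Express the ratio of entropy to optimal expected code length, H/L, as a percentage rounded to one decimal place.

Entropy H = −Σ p log₂ p ≈ 2.2048 bits.
Huffman merges: 12/125+3/25→27/125; 27/125+117/500→9/20; 129/500+73/250→11/20; 9/20+11/20→1. L = 277/125 ≈ 2.2160.
Efficiency = H/L = 2.2048/2.2160 = 99.5%.

99.5%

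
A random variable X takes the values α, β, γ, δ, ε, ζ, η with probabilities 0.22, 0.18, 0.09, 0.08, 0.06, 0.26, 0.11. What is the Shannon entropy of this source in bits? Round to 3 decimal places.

H = −Σ pᵢ log₂ pᵢ.
−0.22·log₂(0.22) = 0.4806
−0.18·log₂(0.18) = 0.4453
−0.09·log₂(0.09) = 0.3127
−0.08·log₂(0.08) = 0.2915
−0.06·log₂(0.06) = 0.2435
−0.26·log₂(0.26) = 0.5053
−0.11·log₂(0.11) = 0.3503
Sum ≈ 2.6292 → 2.629 bits.

2.629 bits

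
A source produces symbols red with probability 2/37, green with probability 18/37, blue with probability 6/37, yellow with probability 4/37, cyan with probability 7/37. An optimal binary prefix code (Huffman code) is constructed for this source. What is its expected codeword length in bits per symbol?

2 bits/symbol

Repeatedly combine the two least-probable nodes; the expected code length is the sum of the merged weights.
merge 2/37 + 4/37 → 6/37
merge 6/37 + 6/37 → 12/37
merge 7/37 + 12/37 → 19/37
merge 18/37 + 19/37 → 1
L = 6/37 + 12/37 + 19/37 + 1 = 2 bits/symbol.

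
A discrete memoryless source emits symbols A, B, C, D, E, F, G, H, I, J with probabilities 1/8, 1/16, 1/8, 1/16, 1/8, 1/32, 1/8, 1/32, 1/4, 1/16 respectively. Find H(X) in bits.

Each probability is a power of 1/2, so log₂(1/p) is an integer.
H = Σ p·log₂(1/p) = 1/8·3 + 1/16·4 + 1/8·3 + 1/16·4 + 1/8·3 + 1/32·5 + 1/8·3 + 1/32·5 + 1/4·2 + 1/16·4 = 3.0625 bits.

3.0625 bits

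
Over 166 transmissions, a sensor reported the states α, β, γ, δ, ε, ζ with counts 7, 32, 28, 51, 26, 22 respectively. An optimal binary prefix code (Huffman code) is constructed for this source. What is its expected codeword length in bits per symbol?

2.5 bits/symbol

Probabilities are the counts divided by 166.
Repeatedly combine the two least-probable nodes; the expected code length is the sum of the merged weights.
merge 7/166 + 11/83 → 29/166
merge 13/83 + 14/83 → 27/83
merge 29/166 + 16/83 → 61/166
merge 51/166 + 27/83 → 105/166
merge 61/166 + 105/166 → 1
L = 29/166 + 27/83 + 61/166 + 105/166 + 1 = 5/2 = 2.5 bits/symbol.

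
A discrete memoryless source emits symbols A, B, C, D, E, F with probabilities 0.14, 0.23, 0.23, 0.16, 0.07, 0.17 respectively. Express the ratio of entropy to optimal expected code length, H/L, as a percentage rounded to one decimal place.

98.4%

Entropy H = −Σ p log₂ p ≈ 2.4986 bits.
Huffman merges: 7/100+7/50→21/100; 4/25+17/100→33/100; 21/100+23/100→11/25; 23/100+33/100→14/25; 11/25+14/25→1. L = 127/50 ≈ 2.5400.
Efficiency = H/L = 2.4986/2.5400 = 98.4%.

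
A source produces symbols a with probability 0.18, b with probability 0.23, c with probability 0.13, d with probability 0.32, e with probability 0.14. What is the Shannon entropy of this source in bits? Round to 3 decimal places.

H = −Σ pᵢ log₂ pᵢ.
−0.18·log₂(0.18) = 0.4453
−0.23·log₂(0.23) = 0.4877
−0.13·log₂(0.13) = 0.3826
−0.32·log₂(0.32) = 0.5260
−0.14·log₂(0.14) = 0.3971
Sum ≈ 2.2388 → 2.239 bits.

2.239 bits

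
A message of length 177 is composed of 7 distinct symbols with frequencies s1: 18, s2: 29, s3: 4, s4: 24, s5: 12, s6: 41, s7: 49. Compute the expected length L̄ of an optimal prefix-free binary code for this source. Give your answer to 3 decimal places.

Probabilities are the counts divided by 177.
Repeatedly combine the two least-probable nodes; the expected code length is the sum of the merged weights.
merge 4/177 + 4/59 → 16/177
merge 16/177 + 6/59 → 34/177
merge 8/59 + 29/177 → 53/177
merge 34/177 + 41/177 → 25/59
merge 49/177 + 53/177 → 34/59
merge 25/59 + 34/59 → 1
L = 16/177 + 34/177 + 53/177 + 25/59 + 34/59 + 1 = 457/177 ≈ 2.582 bits/symbol.

2.582 bits/symbol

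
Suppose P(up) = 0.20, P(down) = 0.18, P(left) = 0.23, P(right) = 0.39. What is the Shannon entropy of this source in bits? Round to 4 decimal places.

H = −Σ pᵢ log₂ pᵢ.
−0.20·log₂(0.20) = 0.4644
−0.18·log₂(0.18) = 0.4453
−0.23·log₂(0.23) = 0.4877
−0.39·log₂(0.39) = 0.5298
Sum ≈ 1.9272 → 1.9272 bits.

1.9272 bits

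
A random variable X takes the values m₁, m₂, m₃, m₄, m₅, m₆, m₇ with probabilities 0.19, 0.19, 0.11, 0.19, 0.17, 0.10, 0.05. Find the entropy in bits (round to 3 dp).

2.699 bits

H = −Σ pᵢ log₂ pᵢ.
−0.19·log₂(0.19) = 0.4552
−0.19·log₂(0.19) = 0.4552
−0.11·log₂(0.11) = 0.3503
−0.19·log₂(0.19) = 0.4552
−0.17·log₂(0.17) = 0.4346
−0.10·log₂(0.10) = 0.3322
−0.05·log₂(0.05) = 0.2161
Sum ≈ 2.6988 → 2.699 bits.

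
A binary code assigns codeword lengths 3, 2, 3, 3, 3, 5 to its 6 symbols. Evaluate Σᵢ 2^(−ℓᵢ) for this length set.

With common denominator 2^5 = 32: Σ 2^(−ℓᵢ) = 4/32 + 8/32 + 4/32 + 4/32 + 4/32 + 1/32 = 25/32 = 0.78125.

0.78125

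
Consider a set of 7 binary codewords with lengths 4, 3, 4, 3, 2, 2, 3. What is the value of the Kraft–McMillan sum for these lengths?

1

With common denominator 2^4 = 16: Σ 2^(−ℓᵢ) = 1/16 + 2/16 + 1/16 + 2/16 + 4/16 + 4/16 + 2/16 = 16/16 = 1.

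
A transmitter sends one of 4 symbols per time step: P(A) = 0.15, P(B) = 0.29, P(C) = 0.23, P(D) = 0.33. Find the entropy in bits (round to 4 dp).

H = −Σ pᵢ log₂ pᵢ.
−0.15·log₂(0.15) = 0.4105
−0.29·log₂(0.29) = 0.5179
−0.23·log₂(0.23) = 0.4877
−0.33·log₂(0.33) = 0.5278
Sum ≈ 1.9439 → 1.9439 bits.

1.9439 bits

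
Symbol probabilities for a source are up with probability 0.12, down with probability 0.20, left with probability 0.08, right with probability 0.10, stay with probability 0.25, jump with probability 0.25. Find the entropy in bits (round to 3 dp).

H = −Σ pᵢ log₂ pᵢ.
−0.12·log₂(0.12) = 0.3671
−0.20·log₂(0.20) = 0.4644
−0.08·log₂(0.08) = 0.2915
−0.10·log₂(0.10) = 0.3322
−0.25·log₂(0.25) = 0.5000
−0.25·log₂(0.25) = 0.5000
Sum ≈ 2.4552 → 2.455 bits.

2.455 bits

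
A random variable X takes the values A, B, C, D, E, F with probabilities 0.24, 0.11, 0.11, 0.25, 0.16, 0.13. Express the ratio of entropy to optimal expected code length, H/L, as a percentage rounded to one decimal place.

99.6%

Entropy H = −Σ p log₂ p ≈ 2.5004 bits.
Huffman merges: 11/100+11/100→11/50; 13/100+4/25→29/100; 11/50+6/25→23/50; 1/4+29/100→27/50; 23/50+27/50→1. L = 251/100 ≈ 2.5100.
Efficiency = H/L = 2.5004/2.5100 = 99.6%.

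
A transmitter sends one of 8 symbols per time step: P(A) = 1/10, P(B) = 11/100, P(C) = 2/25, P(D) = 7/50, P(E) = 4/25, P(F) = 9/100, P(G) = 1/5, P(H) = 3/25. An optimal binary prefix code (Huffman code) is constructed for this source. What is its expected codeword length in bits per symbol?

Repeatedly combine the two least-probable nodes; the expected code length is the sum of the merged weights.
merge 2/25 + 9/100 → 17/100
merge 1/10 + 11/100 → 21/100
merge 3/25 + 7/50 → 13/50
merge 4/25 + 17/100 → 33/100
merge 1/5 + 21/100 → 41/100
merge 13/50 + 33/100 → 59/100
merge 41/100 + 59/100 → 1
L = 17/100 + 21/100 + 13/50 + 33/100 + 41/100 + 59/100 + 1 = 297/100 = 2.97 bits/symbol.

2.97 bits/symbol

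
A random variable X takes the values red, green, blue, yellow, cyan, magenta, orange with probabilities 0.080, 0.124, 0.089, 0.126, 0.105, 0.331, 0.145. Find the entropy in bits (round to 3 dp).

H = −Σ pᵢ log₂ pᵢ.
−0.080·log₂(0.080) = 0.2915
−0.124·log₂(0.124) = 0.3734
−0.089·log₂(0.089) = 0.3106
−0.126·log₂(0.126) = 0.3766
−0.105·log₂(0.105) = 0.3414
−0.331·log₂(0.331) = 0.5280
−0.145·log₂(0.145) = 0.4040
Sum ≈ 2.6255 → 2.625 bits.

2.625 bits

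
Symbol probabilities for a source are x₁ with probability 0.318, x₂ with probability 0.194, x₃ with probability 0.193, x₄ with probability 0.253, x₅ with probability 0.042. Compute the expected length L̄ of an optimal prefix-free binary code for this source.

Repeatedly combine the two least-probable nodes; the expected code length is the sum of the merged weights.
merge 21/500 + 193/1000 → 47/200
merge 97/500 + 47/200 → 429/1000
merge 253/1000 + 159/500 → 571/1000
merge 429/1000 + 571/1000 → 1
L = 47/200 + 429/1000 + 571/1000 + 1 = 447/200 = 2.235 bits/symbol.

2.235 bits/symbol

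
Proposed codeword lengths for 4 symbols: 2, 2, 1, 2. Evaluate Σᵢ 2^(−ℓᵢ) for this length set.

1.25

With common denominator 2^2 = 4: Σ 2^(−ℓᵢ) = 1/4 + 1/4 + 2/4 + 1/4 = 5/4 = 1.25.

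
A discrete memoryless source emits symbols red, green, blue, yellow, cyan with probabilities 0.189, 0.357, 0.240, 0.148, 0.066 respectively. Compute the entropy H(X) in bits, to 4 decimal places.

2.1457 bits

H = −Σ pᵢ log₂ pᵢ.
−0.189·log₂(0.189) = 0.4543
−0.357·log₂(0.357) = 0.5305
−0.240·log₂(0.240) = 0.4941
−0.148·log₂(0.148) = 0.4079
−0.066·log₂(0.066) = 0.2588
Sum ≈ 2.1457 → 2.1457 bits.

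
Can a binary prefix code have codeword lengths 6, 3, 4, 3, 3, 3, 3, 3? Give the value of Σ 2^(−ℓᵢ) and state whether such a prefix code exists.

0.828125; yes

With common denominator 2^6 = 64: Σ 2^(−ℓᵢ) = 1/64 + 8/64 + 4/64 + 8/64 + 8/64 + 8/64 + 8/64 + 8/64 = 53/64 = 0.828125.
Kraft's inequality requires Σ ≤ 1; here Σ = 0.828125 ≤ 1, so such a prefix code exists.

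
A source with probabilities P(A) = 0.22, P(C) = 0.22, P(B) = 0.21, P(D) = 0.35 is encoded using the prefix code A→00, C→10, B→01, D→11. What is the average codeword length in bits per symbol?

2 bits/symbol

L̄ = Σ pᵢ·ℓᵢ = 0.22·2 + 0.22·2 + 0.21·2 + 0.35·2 = 2 bits/symbol.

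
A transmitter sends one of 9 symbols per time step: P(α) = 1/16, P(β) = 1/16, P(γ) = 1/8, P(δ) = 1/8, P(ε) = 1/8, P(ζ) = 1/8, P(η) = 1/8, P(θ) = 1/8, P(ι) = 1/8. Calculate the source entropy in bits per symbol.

Each probability is a power of 1/2, so log₂(1/p) is an integer.
H = Σ p·log₂(1/p) = 1/16·4 + 1/16·4 + 1/8·3 + 1/8·3 + 1/8·3 + 1/8·3 + 1/8·3 + 1/8·3 + 1/8·3 = 3.125 bits.

3.125 bits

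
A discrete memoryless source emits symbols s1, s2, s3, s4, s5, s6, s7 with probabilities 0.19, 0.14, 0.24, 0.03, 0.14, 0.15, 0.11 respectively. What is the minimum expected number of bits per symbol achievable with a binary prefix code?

Repeatedly combine the two least-probable nodes; the expected code length is the sum of the merged weights.
merge 3/100 + 11/100 → 7/50
merge 7/50 + 7/50 → 7/25
merge 7/50 + 3/20 → 29/100
merge 19/100 + 6/25 → 43/100
merge 7/25 + 29/100 → 57/100
merge 43/100 + 57/100 → 1
L = 7/50 + 7/25 + 29/100 + 43/100 + 57/100 + 1 = 271/100 = 2.71 bits/symbol.

2.71 bits/symbol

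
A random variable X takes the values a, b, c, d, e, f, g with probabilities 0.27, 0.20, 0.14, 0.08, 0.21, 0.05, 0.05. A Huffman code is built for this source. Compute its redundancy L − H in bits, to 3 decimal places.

0.032 bits

Entropy H = −Σ p log₂ p ≈ 2.5680 bits.
Huffman merges: 1/20+1/20→1/10; 2/25+1/10→9/50; 7/50+9/50→8/25; 1/5+21/100→41/100; 27/100+8/25→59/100; 41/100+59/100→1. L = 13/5 ≈ 2.6000.
L − H = 2.6000 − 2.5680 = 0.032 bits.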